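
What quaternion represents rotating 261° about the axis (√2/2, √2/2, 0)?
-0.6494 + 0.5377i + 0.5377j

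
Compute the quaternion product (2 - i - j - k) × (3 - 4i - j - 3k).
-2 - 9i - 4j - 12k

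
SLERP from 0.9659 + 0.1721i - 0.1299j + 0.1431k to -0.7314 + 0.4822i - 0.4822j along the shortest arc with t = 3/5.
0.9317 - 0.2427i + 0.2621j + 0.0657k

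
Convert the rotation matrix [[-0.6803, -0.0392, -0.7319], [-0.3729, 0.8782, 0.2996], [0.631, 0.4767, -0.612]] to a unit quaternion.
-0.3827 - 0.1157i + 0.8903j + 0.218k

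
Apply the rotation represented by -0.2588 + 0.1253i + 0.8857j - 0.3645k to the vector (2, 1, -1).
(-1.086, 2.105, 0.624)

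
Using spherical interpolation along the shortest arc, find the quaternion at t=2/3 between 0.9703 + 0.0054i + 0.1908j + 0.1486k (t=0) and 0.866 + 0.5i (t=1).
0.9346 + 0.3455i + 0.0668j + 0.052k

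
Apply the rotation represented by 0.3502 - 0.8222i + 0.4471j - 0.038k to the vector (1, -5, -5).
(2.262, -1.697, 6.558)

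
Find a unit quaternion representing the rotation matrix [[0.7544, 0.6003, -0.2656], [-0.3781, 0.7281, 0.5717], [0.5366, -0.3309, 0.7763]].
0.9026 - 0.25i - 0.2222j - 0.271k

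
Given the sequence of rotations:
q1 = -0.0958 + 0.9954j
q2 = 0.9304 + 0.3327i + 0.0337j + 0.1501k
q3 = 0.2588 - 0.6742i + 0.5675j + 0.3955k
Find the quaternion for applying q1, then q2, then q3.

q2 · q1 = -0.1227 - 0.1813i + 0.9229j + 0.3168k
q3 · q2 · q1 = -0.803 - 0.1494i + 0.3111j - 0.4859k
-0.803 - 0.1494i + 0.3111j - 0.4859k


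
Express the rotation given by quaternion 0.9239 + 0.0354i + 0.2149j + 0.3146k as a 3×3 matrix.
[[0.7097, -0.5661, 0.4194], [0.5965, 0.7995, 0.0698], [-0.3748, 0.2006, 0.9051]]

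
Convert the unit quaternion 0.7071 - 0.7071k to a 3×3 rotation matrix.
[[0, 1, 0], [-1, 0, 0], [0, 0, 1]]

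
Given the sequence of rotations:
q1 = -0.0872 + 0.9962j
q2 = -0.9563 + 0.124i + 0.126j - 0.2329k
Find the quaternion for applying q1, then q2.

q2 · q1 = -0.0421 + 0.2212i - 0.9637j + 0.1438k
-0.0421 + 0.2212i - 0.9637j + 0.1438k


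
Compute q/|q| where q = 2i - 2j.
0.7071i - 0.7071j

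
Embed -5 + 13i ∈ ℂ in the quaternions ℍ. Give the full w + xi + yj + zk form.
-5 + 13i + 0j + 0k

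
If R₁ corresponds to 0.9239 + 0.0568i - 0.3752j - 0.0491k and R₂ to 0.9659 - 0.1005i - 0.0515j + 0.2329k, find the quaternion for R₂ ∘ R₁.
0.8902 + 0.0519i - 0.4017j + 0.2084k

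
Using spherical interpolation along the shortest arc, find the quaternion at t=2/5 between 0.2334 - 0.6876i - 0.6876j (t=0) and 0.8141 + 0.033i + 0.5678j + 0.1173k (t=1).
-0.2552 - 0.527i - 0.8083j - 0.0617k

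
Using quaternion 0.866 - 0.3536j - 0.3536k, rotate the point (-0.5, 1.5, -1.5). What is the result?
(1.587, 1.056, -1.056)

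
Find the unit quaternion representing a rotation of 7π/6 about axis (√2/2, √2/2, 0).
-0.2588 + 0.683i + 0.683j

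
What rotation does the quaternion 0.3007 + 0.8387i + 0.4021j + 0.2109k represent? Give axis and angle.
axis = (0.8794, 0.4216, 0.2211), θ = 145°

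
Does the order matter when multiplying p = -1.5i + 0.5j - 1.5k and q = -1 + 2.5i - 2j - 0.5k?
Yes: pq = 4 - 1.75i - 5j + 3.25k ≠ 4 + 4.75i + 4j - 0.25k = qp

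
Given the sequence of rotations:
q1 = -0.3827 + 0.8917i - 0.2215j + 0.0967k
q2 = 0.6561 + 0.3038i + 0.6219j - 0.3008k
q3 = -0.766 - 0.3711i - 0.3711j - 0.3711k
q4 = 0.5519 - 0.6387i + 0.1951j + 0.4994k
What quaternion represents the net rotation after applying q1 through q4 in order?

q2 · q1 = -0.3551 + 0.4623i - 0.6809j - 0.4433k
q3 · q2 · q1 = 0.0264 - 0.3105i + 0.3173j + 0.8956k
q4 · q3 · q2 · q1 = -0.6929 - 0.172i + 0.5972j + 0.3654k
-0.6929 - 0.172i + 0.5972j + 0.3654k


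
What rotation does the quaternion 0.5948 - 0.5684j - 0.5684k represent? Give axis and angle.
axis = (0, -√2/2, -√2/2), θ = 107°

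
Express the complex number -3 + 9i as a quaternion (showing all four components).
-3 + 9i + 0j + 0k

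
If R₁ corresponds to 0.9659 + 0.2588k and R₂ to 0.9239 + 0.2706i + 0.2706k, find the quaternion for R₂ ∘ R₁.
0.8224 + 0.2614i - 0.07j + 0.5005k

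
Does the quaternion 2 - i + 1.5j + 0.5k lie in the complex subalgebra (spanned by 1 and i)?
No. The quaternion 2 - i + 1.5j + 0.5k has j-coefficient y = 1.5 and k-coefficient z = 0.5, not both zero, so it does not lie in the complex subalgebra spanned by 1 and i.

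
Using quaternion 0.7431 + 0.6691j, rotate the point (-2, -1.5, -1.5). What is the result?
(-1.701, -1.5, 1.832)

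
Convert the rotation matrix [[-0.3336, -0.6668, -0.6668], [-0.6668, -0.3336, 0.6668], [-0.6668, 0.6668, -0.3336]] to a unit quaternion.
-0.5774i + 0.5774j + 0.5774k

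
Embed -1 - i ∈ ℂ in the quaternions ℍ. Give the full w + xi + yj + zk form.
-1 - i + 0j + 0k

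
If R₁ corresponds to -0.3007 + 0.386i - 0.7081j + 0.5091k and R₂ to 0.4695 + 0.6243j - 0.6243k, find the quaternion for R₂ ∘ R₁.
0.6187 + 0.057i - 0.7612j + 0.1858k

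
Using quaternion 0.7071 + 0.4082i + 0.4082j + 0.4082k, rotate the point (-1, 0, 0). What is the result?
(-0.333, -0.911, 0.244)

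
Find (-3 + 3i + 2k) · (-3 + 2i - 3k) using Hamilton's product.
9 - 15i + 13j + 3k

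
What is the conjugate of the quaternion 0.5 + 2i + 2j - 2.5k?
0.5 - 2i - 2j + 2.5k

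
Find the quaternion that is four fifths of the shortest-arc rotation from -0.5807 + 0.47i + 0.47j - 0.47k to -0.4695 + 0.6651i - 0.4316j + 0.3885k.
-0.5864 + 0.7334i - 0.2619j + 0.2228k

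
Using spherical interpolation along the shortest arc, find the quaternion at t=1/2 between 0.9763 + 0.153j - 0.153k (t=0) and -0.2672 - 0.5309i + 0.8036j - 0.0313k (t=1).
0.826 + 0.3527i - 0.4322j - 0.0808k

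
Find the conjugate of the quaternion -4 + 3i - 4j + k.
-4 - 3i + 4j - k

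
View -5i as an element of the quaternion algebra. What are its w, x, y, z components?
0 - 5i + 0j + 0k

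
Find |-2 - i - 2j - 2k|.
√13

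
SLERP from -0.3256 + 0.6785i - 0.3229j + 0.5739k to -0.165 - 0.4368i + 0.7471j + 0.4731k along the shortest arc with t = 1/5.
-0.2495 + 0.734i - 0.4972j + 0.3897k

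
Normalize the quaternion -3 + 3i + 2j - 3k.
-0.5388 + 0.5388i + 0.3592j - 0.5388k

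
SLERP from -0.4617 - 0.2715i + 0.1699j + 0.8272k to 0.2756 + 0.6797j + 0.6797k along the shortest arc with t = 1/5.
-0.3282 - 0.2311i + 0.3044j + 0.8639k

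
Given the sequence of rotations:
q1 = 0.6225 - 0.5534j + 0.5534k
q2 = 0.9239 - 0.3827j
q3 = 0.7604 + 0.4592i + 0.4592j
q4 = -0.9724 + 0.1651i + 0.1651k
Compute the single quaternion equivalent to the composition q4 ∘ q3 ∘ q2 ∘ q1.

q2 · q1 = 0.3633 - 0.2118i - 0.7495j + 0.5113k
q3 · q2 · q1 = 0.7177 + 0.2406i - 0.6379j + 0.1419k
q4 · q3 · q2 · q1 = -0.761 - 0.0101i + 0.6366j - 0.1248k
-0.761 - 0.0101i + 0.6366j - 0.1248k


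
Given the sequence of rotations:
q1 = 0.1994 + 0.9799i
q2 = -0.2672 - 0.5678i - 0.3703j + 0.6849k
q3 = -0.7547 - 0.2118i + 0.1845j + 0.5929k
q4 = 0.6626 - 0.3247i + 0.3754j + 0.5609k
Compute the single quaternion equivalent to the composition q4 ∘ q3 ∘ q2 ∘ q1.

q2 · q1 = 0.5031 - 0.375i + 0.5973j + 0.4994k
q3 · q2 · q1 = -0.8654 - 0.0855i - 0.4745j - 0.1359k
q4 · q3 · q2 · q1 = -0.3468 + 0.4395i - 0.7314j - 0.3893k
-0.3468 + 0.4395i - 0.7314j - 0.3893k


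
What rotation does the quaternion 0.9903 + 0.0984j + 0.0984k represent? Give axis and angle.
axis = (0, √2/2, √2/2), θ = 16°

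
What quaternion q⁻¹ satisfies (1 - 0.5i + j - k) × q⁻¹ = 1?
0.3077 + 0.1538i - 0.3077j + 0.3077k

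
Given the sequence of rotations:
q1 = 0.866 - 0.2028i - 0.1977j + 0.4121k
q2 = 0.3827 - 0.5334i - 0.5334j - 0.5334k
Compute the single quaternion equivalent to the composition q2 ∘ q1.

q2 · q1 = 0.3376 - 0.8648i - 0.2096j - 0.3069k
0.3376 - 0.8648i - 0.2096j - 0.3069k


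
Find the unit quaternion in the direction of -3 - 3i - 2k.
-0.6396 - 0.6396i - 0.4264k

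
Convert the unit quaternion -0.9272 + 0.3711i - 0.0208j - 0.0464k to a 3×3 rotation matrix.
[[0.9948, -0.1015, 0.0041], [0.0706, 0.7203, 0.6901], [-0.073, -0.6862, 0.7237]]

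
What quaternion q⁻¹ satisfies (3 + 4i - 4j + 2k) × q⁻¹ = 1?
0.0667 - 0.0889i + 0.0889j - 0.0444k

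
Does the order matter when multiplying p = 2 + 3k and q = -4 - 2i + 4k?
Yes: pq = -20 - 4i - 6j - 4k ≠ -20 - 4i + 6j - 4k = qp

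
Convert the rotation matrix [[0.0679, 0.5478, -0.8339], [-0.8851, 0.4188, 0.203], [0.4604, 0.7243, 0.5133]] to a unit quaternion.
0.7071 + 0.1843i - 0.4576j - 0.5066k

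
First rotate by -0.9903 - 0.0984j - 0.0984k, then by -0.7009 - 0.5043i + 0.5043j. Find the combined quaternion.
0.7437 + 0.4498i - 0.4801j + 0.1186k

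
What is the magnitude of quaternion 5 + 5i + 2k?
√54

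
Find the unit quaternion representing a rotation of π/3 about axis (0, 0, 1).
0.866 + 0.5k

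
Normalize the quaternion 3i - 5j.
0.5145i - 0.8575j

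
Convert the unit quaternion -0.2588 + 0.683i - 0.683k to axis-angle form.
axis = (√2/2, 0, -√2/2), θ = 7π/6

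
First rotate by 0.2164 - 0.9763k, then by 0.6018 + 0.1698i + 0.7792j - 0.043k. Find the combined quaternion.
0.0882 - 0.724i + 0.3344j - 0.5968k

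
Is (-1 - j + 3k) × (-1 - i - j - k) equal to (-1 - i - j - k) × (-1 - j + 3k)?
No: pq = 3 + 5i - j - 3k ≠ 3 - 3i + 5j - k = qp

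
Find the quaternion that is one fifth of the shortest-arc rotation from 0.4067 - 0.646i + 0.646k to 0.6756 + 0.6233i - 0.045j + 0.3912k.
0.5694 - 0.4169i - 0.0129j + 0.7084k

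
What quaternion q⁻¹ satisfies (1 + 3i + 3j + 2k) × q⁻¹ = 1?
0.0435 - 0.1304i - 0.1304j - 0.087k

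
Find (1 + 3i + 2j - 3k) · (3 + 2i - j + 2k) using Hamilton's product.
5 + 12i - 7j - 14k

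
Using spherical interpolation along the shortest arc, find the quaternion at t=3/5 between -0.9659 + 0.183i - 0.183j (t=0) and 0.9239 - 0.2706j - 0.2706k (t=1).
-0.9785 + 0.0766i + 0.0915j + 0.1681k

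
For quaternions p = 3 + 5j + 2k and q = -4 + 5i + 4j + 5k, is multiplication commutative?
No: pq = -42 + 32i + 2j - 18k ≠ -42 - 2i - 18j + 32k = qp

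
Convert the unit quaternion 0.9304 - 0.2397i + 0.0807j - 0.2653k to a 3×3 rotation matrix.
[[0.8462, 0.455, 0.2774], [-0.5324, 0.7443, 0.4032], [-0.023, -0.4889, 0.8721]]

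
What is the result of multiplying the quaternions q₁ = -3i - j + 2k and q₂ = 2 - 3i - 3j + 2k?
-16 - 2i - 2j + 10k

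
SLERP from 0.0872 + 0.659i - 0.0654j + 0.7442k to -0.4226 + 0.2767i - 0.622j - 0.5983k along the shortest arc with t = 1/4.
0.2157 + 0.4752i + 0.1507j + 0.8396k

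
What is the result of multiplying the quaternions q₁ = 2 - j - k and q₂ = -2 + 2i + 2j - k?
-3 + 7i + 4j + 2k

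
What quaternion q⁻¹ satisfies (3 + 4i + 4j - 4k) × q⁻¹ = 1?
0.0526 - 0.0702i - 0.0702j + 0.0702k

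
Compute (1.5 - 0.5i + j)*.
1.5 + 0.5i - j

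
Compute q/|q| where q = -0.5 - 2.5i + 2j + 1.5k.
-0.14 - 0.7001i + 0.5601j + 0.4201k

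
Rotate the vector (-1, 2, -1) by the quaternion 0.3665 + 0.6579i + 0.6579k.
(-1.964, -1.463, -0.036)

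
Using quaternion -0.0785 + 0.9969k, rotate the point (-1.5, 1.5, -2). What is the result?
(1.716, -1.247, -2)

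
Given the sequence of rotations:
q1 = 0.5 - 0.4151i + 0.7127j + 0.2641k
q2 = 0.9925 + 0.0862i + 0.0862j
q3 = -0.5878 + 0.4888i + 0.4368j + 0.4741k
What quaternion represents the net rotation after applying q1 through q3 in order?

q2 · q1 = 0.4706 - 0.3461i + 0.7277j + 0.3593k
q3 · q2 · q1 = -0.5956 + 0.2454i - 0.5619j + 0.5188k
-0.5956 + 0.2454i - 0.5619j + 0.5188k


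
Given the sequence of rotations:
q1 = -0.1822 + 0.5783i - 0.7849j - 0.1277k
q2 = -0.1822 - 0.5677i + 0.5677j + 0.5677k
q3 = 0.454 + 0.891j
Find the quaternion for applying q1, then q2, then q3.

q2 · q1 = 0.8796 + 0.3712i + 0.2954j + 0.0371k
q3 · q2 · q1 = 0.1361 + 0.2016i + 0.9178j - 0.3139k
0.1361 + 0.2016i + 0.9178j - 0.3139k


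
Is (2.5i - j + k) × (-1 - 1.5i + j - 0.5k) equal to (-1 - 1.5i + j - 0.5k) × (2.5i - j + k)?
No: pq = 5.25 - 3i + 0.75j ≠ 5.25 - 2i + 1.25j - 2k = qp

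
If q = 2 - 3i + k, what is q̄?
2 + 3i - k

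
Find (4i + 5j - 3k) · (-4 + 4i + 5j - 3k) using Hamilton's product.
-50 - 16i - 20j + 12k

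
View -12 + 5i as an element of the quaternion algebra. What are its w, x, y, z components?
-12 + 5i + 0j + 0k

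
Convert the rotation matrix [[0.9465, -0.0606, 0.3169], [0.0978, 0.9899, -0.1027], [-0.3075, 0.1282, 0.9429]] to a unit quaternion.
0.9848 + 0.0586i + 0.1585j + 0.0402k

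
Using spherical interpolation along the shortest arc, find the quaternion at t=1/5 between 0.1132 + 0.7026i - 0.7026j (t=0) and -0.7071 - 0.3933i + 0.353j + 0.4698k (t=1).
0.2582 + 0.6835i - 0.6742j - 0.1081k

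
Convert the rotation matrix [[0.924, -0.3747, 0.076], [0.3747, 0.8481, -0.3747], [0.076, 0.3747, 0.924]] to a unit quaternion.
0.9613 + 0.1949i + 0.1949k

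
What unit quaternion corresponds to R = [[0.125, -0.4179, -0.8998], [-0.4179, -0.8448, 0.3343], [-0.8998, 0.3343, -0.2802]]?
0.75i - 0.2786j - 0.5999k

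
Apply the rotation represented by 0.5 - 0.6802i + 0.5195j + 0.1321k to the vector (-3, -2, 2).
(1.081, 3.279, 2.253)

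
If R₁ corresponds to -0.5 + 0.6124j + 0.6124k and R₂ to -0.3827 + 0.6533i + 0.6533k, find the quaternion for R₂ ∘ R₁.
-0.2087 - 0.7267i - 0.6344j - 0.1609k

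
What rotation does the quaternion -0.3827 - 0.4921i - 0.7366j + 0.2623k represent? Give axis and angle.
axis = (-0.5326, -0.7973, 0.2839), θ = 5π/4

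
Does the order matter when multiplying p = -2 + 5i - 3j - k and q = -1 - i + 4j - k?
Yes: pq = 18 + 4i + j + 20k ≠ 18 - 10i - 11j - 14k = qp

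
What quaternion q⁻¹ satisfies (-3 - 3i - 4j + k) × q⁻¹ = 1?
-0.0857 + 0.0857i + 0.1143j - 0.0286k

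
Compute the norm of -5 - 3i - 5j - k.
√60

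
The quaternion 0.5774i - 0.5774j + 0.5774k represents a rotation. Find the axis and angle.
axis = (√3/3, -√3/3, √3/3), θ = π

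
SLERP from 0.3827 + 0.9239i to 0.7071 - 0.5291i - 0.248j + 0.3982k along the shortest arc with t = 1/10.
0.2701 + 0.9607i + 0.0342j - 0.0549k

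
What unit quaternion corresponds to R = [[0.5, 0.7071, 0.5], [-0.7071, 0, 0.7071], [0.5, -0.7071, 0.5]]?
0.7071 - 0.5i - 0.5k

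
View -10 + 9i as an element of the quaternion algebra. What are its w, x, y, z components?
-10 + 9i + 0j + 0k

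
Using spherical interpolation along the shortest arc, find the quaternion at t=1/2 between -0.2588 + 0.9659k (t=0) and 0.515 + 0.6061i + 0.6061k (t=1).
0.1503 + 0.3557i + 0.9224k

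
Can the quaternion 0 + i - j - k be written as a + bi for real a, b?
No. The quaternion i - j - k has j-coefficient y = -1 and k-coefficient z = -1, not both zero, so it does not lie in the complex subalgebra spanned by 1 and i.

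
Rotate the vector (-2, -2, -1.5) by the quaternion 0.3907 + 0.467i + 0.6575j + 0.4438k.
(-1.41, -2.59, -1.247)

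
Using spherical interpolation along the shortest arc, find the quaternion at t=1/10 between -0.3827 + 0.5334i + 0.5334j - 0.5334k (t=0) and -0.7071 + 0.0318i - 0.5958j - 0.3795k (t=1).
-0.4697 + 0.5197i + 0.4309j - 0.5689k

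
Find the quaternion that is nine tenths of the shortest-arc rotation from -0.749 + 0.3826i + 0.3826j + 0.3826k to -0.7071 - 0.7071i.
-0.7775 - 0.6246i + 0.0517j + 0.0517k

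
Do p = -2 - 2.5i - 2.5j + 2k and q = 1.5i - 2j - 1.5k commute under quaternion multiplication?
No: pq = 1.75 + 4.75i + 3.25j + 11.75k ≠ 1.75 - 10.75i + 4.75j - 5.75k = qp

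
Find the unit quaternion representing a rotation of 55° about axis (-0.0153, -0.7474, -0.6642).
0.887 - 0.0071i - 0.3451j - 0.3067k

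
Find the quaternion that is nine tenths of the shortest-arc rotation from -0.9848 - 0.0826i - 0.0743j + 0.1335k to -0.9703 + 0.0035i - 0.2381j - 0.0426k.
-0.9747 - 0.0052i - 0.2223j - 0.0249k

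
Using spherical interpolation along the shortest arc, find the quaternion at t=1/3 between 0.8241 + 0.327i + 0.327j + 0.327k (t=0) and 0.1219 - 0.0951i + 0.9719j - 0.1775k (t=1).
0.6919 + 0.2137i + 0.666j + 0.1788k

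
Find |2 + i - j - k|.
√7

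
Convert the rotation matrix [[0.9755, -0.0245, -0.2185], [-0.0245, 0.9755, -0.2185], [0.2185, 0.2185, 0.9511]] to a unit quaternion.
0.9877 + 0.1106i - 0.1106j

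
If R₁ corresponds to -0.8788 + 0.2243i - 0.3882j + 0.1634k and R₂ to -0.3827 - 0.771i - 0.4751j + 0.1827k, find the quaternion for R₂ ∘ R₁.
0.295 + 0.585i + 0.733j + 0.1828k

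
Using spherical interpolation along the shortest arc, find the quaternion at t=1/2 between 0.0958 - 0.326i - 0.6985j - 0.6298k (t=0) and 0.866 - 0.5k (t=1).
0.5752 - 0.195i - 0.4178j - 0.6757k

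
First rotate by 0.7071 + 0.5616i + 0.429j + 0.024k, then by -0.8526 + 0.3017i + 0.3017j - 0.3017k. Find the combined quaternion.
-0.8945 - 0.1288i - 0.3291j - 0.2738k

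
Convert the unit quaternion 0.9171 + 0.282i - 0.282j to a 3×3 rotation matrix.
[[0.841, -0.159, -0.5172], [-0.159, 0.841, -0.5172], [0.5172, 0.5172, 0.6819]]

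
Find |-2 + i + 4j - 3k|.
√30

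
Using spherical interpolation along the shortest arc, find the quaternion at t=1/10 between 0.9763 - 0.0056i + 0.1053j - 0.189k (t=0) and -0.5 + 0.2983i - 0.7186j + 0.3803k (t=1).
0.9586 - 0.0392i + 0.1792j - 0.2179k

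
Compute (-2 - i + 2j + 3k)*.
-2 + i - 2j - 3k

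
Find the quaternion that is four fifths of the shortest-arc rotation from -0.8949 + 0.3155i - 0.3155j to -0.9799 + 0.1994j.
-0.9931 + 0.0672i + 0.0962j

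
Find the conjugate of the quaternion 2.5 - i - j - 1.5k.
2.5 + i + j + 1.5k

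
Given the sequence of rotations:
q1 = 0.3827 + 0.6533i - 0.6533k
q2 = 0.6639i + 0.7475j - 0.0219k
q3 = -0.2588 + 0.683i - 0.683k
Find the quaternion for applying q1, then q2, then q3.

q2 · q1 = -0.448 - 0.2343i + 0.7055j - 0.4967k
q3 · q2 · q1 = -0.0633 + 0.2365i + 0.3167j + 0.9164k
-0.0633 + 0.2365i + 0.3167j + 0.9164k


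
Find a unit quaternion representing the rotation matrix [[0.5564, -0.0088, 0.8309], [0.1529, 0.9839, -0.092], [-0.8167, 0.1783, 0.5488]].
0.8788 + 0.0769i + 0.4687j + 0.046k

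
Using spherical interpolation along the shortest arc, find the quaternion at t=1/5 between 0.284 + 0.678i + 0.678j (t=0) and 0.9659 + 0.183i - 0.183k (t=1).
0.4903 + 0.6379i + 0.592j - 0.0459k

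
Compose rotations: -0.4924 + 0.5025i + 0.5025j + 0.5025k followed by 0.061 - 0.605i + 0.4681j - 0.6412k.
0.361 + 0.886i - 0.218j - 0.1929k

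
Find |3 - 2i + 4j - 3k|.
√38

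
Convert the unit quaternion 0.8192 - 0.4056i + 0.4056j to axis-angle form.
axis = (-√2/2, √2/2, 0), θ = 70°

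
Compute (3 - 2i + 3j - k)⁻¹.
0.1304 + 0.087i - 0.1304j + 0.0435k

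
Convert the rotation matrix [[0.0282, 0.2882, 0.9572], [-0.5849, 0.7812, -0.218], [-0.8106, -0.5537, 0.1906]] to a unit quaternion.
0.7071 - 0.1187i + 0.625j - 0.3087k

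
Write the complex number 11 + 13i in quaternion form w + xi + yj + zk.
11 + 13i + 0j + 0k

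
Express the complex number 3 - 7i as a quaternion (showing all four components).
3 - 7i + 0j + 0k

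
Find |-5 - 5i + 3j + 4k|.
√75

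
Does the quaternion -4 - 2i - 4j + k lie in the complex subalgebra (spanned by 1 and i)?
No. The quaternion -4 - 2i - 4j + k has j-coefficient y = -4 and k-coefficient z = 1, not both zero, so it does not lie in the complex subalgebra spanned by 1 and i.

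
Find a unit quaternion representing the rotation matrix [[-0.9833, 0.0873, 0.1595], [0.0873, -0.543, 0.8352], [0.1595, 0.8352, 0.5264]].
0.0913i + 0.478j + 0.8736k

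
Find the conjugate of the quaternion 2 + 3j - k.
2 - 3j + k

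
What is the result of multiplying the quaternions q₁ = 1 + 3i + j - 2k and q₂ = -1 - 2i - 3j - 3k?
2 - 14i + 9j - 8k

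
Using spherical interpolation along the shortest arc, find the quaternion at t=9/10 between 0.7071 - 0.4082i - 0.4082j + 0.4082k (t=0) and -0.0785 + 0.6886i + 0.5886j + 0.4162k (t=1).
0.1629 - 0.7001i - 0.6059j - 0.3408k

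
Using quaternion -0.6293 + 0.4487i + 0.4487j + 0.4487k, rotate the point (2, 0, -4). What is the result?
(1.038, -4.194, 1.156)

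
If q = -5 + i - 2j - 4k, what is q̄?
-5 - i + 2j + 4k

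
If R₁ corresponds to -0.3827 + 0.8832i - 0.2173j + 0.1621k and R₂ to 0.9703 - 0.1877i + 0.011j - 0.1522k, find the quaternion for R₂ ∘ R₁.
-0.1785 + 0.8975i - 0.3191j + 0.2466k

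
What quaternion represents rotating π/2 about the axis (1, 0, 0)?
0.7071 + 0.7071i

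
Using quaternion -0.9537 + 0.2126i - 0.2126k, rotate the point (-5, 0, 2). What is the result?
(-4.729, -1.217, 2.271)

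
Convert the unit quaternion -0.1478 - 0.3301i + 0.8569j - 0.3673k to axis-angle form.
axis = (-0.3338, 0.8664, -0.3714), θ = 197°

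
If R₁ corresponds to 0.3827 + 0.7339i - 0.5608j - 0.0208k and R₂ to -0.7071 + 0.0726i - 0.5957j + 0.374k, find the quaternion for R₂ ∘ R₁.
-0.6502 - 0.269i + 0.4446j + 0.5543k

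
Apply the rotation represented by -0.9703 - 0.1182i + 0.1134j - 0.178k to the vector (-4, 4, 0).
(-5.133, 2.36, -0.293)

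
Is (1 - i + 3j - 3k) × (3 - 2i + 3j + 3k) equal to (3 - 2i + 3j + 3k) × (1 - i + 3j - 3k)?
No: pq = 1 + 13i + 21j - 3k ≠ 1 - 23i + 3j - 9k = qp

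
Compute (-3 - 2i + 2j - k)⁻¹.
-0.1667 + 0.1111i - 0.1111j + 0.0556k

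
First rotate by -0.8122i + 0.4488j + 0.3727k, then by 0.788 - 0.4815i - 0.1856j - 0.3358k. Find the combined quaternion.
-0.1826 - 0.5585i + 0.8058j - 0.0732k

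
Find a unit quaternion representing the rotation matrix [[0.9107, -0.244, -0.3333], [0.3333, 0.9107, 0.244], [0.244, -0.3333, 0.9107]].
0.9659 - 0.1494i - 0.1494j + 0.1494k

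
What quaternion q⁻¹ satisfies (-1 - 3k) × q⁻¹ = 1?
-0.1 + 0.3k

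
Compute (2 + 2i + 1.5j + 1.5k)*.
2 - 2i - 1.5j - 1.5k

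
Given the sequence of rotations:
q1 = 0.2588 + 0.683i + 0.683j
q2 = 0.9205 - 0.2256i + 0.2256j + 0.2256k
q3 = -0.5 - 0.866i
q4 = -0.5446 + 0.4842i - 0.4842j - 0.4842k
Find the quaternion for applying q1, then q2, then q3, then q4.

q2 · q1 = 0.2382 + 0.4162i + 0.8412j - 0.2498k
q3 · q2 · q1 = 0.2413 - 0.4144i - 0.6369j - 0.6036k
q4 · q3 · q2 · q1 = -0.5314 + 0.3264i + 0.7229j - 0.2972k
-0.5314 + 0.3264i + 0.7229j - 0.2972k


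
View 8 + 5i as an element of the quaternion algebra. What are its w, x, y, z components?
8 + 5i + 0j + 0k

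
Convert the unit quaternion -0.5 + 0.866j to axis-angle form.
axis = (0, 1, 0), θ = 4π/3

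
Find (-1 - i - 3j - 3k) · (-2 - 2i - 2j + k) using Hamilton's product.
-3 - 5i + 15j + k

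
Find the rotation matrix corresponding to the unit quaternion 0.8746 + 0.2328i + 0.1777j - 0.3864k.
[[0.6382, 0.7586, 0.1309], [-0.5932, 0.593, -0.5445], [-0.4907, 0.2699, 0.8285]]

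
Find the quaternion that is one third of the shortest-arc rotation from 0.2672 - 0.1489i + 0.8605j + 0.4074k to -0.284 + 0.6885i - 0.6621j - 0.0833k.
0.2873 - 0.3493i + 0.8351j + 0.3132k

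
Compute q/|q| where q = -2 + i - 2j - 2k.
-0.5547 + 0.2774i - 0.5547j - 0.5547k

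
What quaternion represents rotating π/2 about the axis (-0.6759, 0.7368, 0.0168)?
0.7071 - 0.4779i + 0.521j + 0.0119k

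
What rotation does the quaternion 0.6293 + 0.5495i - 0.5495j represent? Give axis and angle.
axis = (√2/2, -√2/2, 0), θ = 102°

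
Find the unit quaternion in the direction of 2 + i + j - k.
0.7559 + 0.378i + 0.378j - 0.378k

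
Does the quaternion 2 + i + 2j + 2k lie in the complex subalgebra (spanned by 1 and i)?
No. The quaternion 2 + i + 2j + 2k has j-coefficient y = 2 and k-coefficient z = 2, not both zero, so it does not lie in the complex subalgebra spanned by 1 and i.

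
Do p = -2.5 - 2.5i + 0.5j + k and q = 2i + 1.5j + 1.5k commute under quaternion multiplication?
No: pq = 2.75 - 5.75i + 2j - 8.5k ≠ 2.75 - 4.25i - 9.5j + k = qp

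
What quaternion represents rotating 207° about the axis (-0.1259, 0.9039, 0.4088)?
-0.2334 - 0.1224i + 0.8789j + 0.3975k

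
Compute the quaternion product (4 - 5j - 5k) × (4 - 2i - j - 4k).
-9 + 7i - 14j - 46k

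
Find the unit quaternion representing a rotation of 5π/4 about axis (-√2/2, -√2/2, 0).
-0.3827 - 0.6533i - 0.6533j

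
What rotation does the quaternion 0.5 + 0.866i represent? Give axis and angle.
axis = (1, 0, 0), θ = 2π/3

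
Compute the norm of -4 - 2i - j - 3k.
√30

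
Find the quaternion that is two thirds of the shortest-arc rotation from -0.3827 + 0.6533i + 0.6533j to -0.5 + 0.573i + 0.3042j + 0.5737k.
-0.4866 + 0.6347i + 0.447j + 0.4007k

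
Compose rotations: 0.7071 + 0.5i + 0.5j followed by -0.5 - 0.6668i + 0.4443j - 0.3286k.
-0.2423 - 0.5572i - 0.1001j - 0.7879k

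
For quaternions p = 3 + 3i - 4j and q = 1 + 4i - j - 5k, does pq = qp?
No: pq = -13 + 35i + 8j - 2k ≠ -13 - 5i - 22j - 28k = qp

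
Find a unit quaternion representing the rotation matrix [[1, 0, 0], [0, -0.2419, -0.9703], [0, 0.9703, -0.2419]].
0.6157 + 0.788i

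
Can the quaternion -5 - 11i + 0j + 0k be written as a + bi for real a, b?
Yes. The quaternion -5 - 11i has j- and k-coefficients y = z = 0, so it lies in the complex subalgebra spanned by 1 and i.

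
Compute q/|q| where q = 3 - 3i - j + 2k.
0.6255 - 0.6255i - 0.2085j + 0.417k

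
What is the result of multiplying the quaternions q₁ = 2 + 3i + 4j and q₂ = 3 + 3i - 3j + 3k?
9 + 27i - 3j - 15k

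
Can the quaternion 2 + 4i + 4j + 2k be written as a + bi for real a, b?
No. The quaternion 2 + 4i + 4j + 2k has j-coefficient y = 4 and k-coefficient z = 2, not both zero, so it does not lie in the complex subalgebra spanned by 1 and i.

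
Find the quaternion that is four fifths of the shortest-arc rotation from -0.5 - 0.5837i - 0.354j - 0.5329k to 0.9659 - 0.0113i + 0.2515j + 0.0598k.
-0.9315 - 0.1251i - 0.2942j - 0.1735k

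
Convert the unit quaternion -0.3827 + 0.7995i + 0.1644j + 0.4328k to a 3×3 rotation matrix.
[[0.5713, 0.5941, 0.5662], [-0.0684, -0.653, 0.7542], [0.8179, -0.4696, -0.3325]]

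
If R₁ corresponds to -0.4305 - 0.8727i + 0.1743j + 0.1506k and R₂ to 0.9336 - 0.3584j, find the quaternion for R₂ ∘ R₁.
-0.3394 - 0.8687i + 0.317j - 0.1722k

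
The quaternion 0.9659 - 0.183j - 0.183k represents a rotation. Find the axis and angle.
axis = (0, -√2/2, -√2/2), θ = π/6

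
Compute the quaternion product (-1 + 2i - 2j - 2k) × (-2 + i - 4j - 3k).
-14 - 7i + 12j + k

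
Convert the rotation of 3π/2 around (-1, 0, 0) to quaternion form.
-0.7071 - 0.7071i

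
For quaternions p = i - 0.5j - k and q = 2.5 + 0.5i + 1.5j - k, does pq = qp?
No: pq = -0.75 + 4.5i - 0.75j - 0.75k ≠ -0.75 + 0.5i - 1.75j - 4.25k = qp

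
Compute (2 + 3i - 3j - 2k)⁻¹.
0.0769 - 0.1154i + 0.1154j + 0.0769k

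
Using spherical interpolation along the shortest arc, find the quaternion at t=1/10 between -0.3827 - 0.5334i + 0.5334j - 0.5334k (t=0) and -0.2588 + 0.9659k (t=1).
-0.3278 - 0.5021i + 0.5021j - 0.6231k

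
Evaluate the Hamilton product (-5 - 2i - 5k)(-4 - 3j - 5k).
-5 - 7i + 5j + 51k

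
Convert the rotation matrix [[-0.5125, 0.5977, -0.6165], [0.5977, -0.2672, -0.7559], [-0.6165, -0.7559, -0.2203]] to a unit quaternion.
-0.4937i - 0.6053j + 0.6244k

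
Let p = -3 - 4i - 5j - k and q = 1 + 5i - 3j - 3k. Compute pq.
-1 - 7i - 13j + 45k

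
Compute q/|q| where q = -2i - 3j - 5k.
-0.3244i - 0.4867j - 0.8111k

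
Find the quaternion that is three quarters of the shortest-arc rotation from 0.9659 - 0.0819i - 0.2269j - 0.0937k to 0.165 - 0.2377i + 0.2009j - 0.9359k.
0.4708 - 0.2343i + 0.0976j - 0.8449k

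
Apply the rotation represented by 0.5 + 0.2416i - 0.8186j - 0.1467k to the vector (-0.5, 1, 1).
(-0.947, 1.11, -0.349)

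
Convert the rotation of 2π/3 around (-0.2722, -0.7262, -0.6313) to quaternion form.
0.5 - 0.2357i - 0.6289j - 0.5467k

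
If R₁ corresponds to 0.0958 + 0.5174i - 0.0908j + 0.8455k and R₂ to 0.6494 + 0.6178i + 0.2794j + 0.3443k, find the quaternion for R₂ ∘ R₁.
-0.5232 + 0.6627i - 0.3764j + 0.3814k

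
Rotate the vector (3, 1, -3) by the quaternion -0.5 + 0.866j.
(1.098, 1, 4.098)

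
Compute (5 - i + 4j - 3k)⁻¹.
0.098 + 0.0196i - 0.0784j + 0.0588k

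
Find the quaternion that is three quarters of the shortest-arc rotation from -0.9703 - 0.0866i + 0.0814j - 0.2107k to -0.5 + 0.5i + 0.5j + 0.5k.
-0.7245 + 0.3916i + 0.4445j + 0.3525k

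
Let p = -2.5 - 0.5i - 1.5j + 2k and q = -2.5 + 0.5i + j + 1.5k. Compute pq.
5 - 4.25i + 3j - 8.5k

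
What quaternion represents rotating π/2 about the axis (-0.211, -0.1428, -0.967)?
0.7071 - 0.1492i - 0.101j - 0.6838k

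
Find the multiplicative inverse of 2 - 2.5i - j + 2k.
0.1311 + 0.1639i + 0.0656j - 0.1311k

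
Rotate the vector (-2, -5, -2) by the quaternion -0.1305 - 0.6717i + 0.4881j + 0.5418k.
(4.409, 3.334, -1.562)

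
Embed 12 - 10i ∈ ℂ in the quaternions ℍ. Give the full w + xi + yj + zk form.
12 - 10i + 0j + 0k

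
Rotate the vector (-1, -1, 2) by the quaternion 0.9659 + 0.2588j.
(0.134, -1, 2.232)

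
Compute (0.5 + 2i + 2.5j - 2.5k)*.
0.5 - 2i - 2.5j + 2.5k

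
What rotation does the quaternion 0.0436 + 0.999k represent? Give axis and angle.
axis = (0, 0, 1), θ = 175°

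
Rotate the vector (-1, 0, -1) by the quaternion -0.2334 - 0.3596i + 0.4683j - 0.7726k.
(0.295, 0.868, -1.077)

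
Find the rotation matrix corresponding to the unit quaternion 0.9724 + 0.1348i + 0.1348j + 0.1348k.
[[0.9273, -0.2258, 0.2985], [0.2985, 0.9273, -0.2258], [-0.2258, 0.2985, 0.9273]]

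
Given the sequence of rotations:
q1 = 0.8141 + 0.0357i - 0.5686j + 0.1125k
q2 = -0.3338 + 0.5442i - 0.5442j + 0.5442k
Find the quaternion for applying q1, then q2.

q2 · q1 = -0.6618 + 0.6793i - 0.295j + 0.1155k
-0.6618 + 0.6793i - 0.295j + 0.1155k


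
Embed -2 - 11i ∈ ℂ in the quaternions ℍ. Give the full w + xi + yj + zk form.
-2 - 11i + 0j + 0k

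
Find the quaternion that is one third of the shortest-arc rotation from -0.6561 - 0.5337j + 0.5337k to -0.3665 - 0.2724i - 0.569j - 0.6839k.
-0.7 - 0.1238i - 0.6925j + 0.1231k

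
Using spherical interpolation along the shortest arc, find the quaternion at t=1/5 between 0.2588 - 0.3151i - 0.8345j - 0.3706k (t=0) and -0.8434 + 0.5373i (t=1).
0.4391 - 0.4111i - 0.7301j - 0.3242k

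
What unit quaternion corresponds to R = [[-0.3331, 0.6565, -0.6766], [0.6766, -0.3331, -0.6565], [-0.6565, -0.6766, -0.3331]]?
0.0087 - 0.5773i - 0.5773j + 0.5773k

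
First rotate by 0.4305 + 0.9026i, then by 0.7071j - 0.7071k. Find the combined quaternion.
-0.3338j - 0.9426k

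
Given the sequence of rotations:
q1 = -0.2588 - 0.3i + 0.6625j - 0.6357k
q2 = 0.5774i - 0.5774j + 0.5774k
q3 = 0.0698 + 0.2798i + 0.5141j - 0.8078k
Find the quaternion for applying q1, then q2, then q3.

q2 · q1 = 0.9228 - 0.1649i + 0.3433j + 0.0599k
q3 · q2 · q1 = -0.0176 + 0.5548i + 0.6148j - 0.5604k
-0.0176 + 0.5548i + 0.6148j - 0.5604k


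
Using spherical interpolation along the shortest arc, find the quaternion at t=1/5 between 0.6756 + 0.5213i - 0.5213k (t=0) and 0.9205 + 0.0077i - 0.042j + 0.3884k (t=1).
0.8157 + 0.4551i - 0.0104j - 0.3568k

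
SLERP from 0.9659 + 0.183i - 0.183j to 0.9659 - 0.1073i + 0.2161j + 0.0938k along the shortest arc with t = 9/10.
0.9774 - 0.0783i + 0.177j + 0.0851k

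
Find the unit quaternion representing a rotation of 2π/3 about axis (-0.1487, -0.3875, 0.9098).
0.5 - 0.1288i - 0.3356j + 0.7879k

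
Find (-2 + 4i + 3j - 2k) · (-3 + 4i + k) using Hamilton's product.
-8 - 17i - 21j - 8k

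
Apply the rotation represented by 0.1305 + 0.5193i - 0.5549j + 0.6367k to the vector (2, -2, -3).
(-0.918, 2.406, 3.22)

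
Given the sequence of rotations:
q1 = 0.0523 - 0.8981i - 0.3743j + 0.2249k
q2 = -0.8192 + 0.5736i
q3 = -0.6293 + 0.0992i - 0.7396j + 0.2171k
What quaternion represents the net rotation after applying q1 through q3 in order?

q2 · q1 = 0.4723 + 0.7657i + 0.1776j - 0.3989k
q3 · q2 · q1 = -0.1552 - 0.1785i - 0.2553j + 0.9375k
-0.1552 - 0.1785i - 0.2553j + 0.9375k


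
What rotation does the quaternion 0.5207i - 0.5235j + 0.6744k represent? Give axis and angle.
axis = (0.5207, -0.5235, 0.6744), θ = π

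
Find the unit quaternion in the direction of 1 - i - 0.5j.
0.6667 - 0.6667i - 0.3333j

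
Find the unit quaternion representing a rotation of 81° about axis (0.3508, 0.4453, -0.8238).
0.7604 + 0.2278i + 0.2892j - 0.535k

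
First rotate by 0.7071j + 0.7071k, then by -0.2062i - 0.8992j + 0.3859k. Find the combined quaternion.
0.363 - 0.9087i + 0.1458j - 0.1458k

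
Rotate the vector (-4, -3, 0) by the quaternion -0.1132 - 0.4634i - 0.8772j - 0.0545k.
(-0.222, -4.995, -0.009)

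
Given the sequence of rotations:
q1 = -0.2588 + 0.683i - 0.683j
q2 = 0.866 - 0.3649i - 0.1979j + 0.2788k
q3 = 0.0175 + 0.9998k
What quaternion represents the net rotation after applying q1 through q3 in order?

q2 · q1 = -0.1101 + 0.8763i - 0.3498j + 0.3122k
q3 · q2 · q1 = -0.3141 + 0.3651i + 0.87j - 0.1046k
-0.3141 + 0.3651i + 0.87j - 0.1046k


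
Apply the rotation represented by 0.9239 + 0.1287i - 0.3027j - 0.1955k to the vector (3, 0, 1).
(1.611, -1.437, 2.311)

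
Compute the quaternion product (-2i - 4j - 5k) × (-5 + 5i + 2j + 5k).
43 + 5j + 41k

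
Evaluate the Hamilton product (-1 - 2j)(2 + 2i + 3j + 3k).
4 - 8i - 7j + k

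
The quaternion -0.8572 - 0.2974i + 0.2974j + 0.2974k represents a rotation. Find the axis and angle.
axis = (-√3/3, √3/3, √3/3), θ = 298°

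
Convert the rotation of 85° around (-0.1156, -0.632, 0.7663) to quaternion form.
0.7373 - 0.0781i - 0.427j + 0.5177k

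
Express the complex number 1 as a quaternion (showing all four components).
1 + 0i + 0j + 0k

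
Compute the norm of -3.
3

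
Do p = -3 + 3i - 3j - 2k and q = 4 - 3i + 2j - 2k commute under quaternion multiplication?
No: pq = -1 + 31i - 6j - 5k ≠ -1 + 11i - 30j + k = qp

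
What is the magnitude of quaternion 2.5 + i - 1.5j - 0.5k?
3.122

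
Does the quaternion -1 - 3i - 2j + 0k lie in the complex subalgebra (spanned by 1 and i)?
No. The quaternion -1 - 3i - 2j has j-coefficient y = -2 and k-coefficient z = 0, not both zero, so it does not lie in the complex subalgebra spanned by 1 and i.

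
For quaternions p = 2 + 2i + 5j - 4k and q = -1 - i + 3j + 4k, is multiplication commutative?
No: pq = 1 + 28i - 3j + 23k ≠ 1 - 36i + 5j + k = qp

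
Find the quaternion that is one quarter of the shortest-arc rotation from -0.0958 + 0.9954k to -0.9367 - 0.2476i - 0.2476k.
0.2436 + 0.0868i + 0.966k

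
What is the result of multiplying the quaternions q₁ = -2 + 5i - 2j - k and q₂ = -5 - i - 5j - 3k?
2 - 22i + 36j - 16k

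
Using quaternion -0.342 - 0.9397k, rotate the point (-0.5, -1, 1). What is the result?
(1.026, 0.445, 1)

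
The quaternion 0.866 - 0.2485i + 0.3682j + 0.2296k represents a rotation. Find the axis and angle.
axis = (-0.497, 0.7363, 0.4592), θ = π/3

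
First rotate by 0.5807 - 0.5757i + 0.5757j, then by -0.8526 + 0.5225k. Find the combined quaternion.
-0.4951 + 0.19i - 0.7916j + 0.3034k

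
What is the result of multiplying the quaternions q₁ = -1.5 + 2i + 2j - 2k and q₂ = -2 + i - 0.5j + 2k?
6 - 2.5i - 9.25j - 2k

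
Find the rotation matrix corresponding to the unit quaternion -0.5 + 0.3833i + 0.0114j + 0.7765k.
[[-0.2062, 0.7852, 0.5839], [-0.7678, -0.4997, 0.401], [0.6067, -0.3656, 0.7059]]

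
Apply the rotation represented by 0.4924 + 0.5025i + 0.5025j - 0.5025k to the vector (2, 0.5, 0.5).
(0.475, -0.485, -2.01)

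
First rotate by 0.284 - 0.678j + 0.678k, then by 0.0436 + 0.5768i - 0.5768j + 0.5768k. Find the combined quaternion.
-0.7698 + 0.1638i - 0.5844j - 0.1977k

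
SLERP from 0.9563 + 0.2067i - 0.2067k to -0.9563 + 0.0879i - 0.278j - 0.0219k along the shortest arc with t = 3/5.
0.9822 + 0.0313i + 0.1708j - 0.0718k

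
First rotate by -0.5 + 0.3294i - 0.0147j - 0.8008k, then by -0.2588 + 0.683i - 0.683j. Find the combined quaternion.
-0.1056 + 0.1202i + 0.8923j + 0.4222k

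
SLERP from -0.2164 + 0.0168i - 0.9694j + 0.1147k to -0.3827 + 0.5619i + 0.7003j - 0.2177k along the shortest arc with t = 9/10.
0.3292 - 0.518i - 0.7597j + 0.2147k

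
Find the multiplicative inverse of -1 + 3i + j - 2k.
-0.0667 - 0.2i - 0.0667j + 0.1333k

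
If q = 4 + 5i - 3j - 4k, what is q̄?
4 - 5i + 3j + 4k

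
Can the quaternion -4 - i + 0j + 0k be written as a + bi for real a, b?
Yes. The quaternion -4 - i has j- and k-coefficients y = z = 0, so it lies in the complex subalgebra spanned by 1 and i.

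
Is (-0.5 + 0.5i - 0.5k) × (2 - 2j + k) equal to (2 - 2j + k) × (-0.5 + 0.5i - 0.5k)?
No: pq = -0.5 + 0.5j - 2.5k ≠ -0.5 + 2i + 1.5j - 0.5k = qp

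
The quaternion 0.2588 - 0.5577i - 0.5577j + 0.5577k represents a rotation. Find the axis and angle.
axis = (-√3/3, -√3/3, √3/3), θ = 5π/6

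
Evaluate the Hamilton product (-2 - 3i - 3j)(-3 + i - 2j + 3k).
3 - 2i + 22j + 3k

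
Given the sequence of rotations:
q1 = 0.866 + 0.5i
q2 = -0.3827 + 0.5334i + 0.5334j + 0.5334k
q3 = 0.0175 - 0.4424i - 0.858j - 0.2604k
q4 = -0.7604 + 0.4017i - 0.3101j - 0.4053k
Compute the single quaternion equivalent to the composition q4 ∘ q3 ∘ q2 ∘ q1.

q2 · q1 = -0.5981 + 0.2706i + 0.7286j + 0.1952k
q3 · q2 · q1 = 0.7852 + 0.2916i + 0.5418j + 0.069k
q4 · q3 · q2 · q1 = -0.5182 + 0.2919i - 0.8014j - 0.0626k
-0.5182 + 0.2919i - 0.8014j - 0.0626k


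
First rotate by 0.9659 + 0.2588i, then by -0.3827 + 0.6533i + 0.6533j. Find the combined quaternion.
-0.5387 + 0.532i + 0.631j - 0.1691k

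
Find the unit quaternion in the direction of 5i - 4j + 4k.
0.6623i - 0.5298j + 0.5298k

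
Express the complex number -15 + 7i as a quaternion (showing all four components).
-15 + 7i + 0j + 0k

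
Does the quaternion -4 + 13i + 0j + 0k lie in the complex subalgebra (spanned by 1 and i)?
Yes. The quaternion -4 + 13i has j- and k-coefficients y = z = 0, so it lies in the complex subalgebra spanned by 1 and i.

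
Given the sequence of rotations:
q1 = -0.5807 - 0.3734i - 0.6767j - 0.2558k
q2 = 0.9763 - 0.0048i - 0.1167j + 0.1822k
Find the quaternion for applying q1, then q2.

q2 · q1 = -0.6011 - 0.2086i - 0.6622j - 0.3959k
-0.6011 - 0.2086i - 0.6622j - 0.3959k


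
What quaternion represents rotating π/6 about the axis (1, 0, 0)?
0.9659 + 0.2588i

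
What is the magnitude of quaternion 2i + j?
√5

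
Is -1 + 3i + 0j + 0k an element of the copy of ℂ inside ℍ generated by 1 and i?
Yes. The quaternion -1 + 3i has j- and k-coefficients y = z = 0, so it lies in the complex subalgebra spanned by 1 and i.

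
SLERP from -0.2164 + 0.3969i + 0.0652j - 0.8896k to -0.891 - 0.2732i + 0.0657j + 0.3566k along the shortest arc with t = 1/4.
0.1133 + 0.4365i + 0.0344j - 0.8919k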